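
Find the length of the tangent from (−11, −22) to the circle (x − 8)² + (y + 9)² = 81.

Centre (8, −9), r² = 81. |PO|² = (−19)² + (−13)² = 530.
By the tangent–radius right angle, tangent length = √(|PO|² − r²) = √449.

√449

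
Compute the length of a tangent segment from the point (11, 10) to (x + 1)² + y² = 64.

Centre (−1, 0), r² = 64. |PO|² = (12)² + (10)² = 244.
By the tangent–radius right angle, tangent length = √(|PO|² − r²) = √180 = 6√5.

6√5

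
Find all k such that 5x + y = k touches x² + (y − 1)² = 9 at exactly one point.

k = 1 ± 3√26

The line touches the circle iff its distance from (0, 1) is 3:
|5·0 + 1·1 − k| / √26 = 3
|k − (1)| = 3√26.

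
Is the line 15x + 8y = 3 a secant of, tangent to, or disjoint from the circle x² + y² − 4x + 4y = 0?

d² = (15·2 + 8·(−2) − (3))²/289 = 121/289; r² = 8.
Since d² < r², the line cuts the circle twice.

secant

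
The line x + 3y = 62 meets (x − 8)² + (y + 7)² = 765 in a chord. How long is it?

From the line, y = (62 − x)/3. Substituting:
10x² − 310x + 580 = 0  ⟹  x² − 31x + 58 = 0
x = 29 or x = 2, giving (29, 11) and (2, 20).
Chord length = distance between (29, 11) and (2, 20) = √810 = 9√10.

9√10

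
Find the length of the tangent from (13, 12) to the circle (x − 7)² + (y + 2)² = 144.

The centre is (7, −2) and r = 12. The square of the distance from P to the centre is 36 + 196 = 232.
By the tangent–radius right angle, tangent length = √(|PO|² − r²) = √88 = 2√22.

2√22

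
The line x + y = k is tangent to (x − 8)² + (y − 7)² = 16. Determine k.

The line touches the circle iff its distance from (8, 7) is 4:
|1·8 + 1·7 − k| / √2 = 4
|k − (15)| = 4√2.

k = 15 ± 4√2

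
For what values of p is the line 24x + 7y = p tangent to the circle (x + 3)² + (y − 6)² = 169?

For a tangent, require d(centre, line) = r = 13.
|24·(−3) + 7·6 − p| / √625 = 13
|p − (−30)| = 13·25, so p = 295 or p = −355.

p = −355 or p = 295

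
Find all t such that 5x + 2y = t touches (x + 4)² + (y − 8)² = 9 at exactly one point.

Tangency holds when the distance from the centre (−4, 8) to the line equals the radius 3:
|5·(−4) + 2·8 − t| / √29 = 3
|t − (−4)| = 3√29.

t = −4 ± 3√29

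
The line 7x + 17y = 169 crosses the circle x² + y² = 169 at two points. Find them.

(−5, 12) and (12, 5)

Express y = (169 − 7x)/17 and substitute into the circle:
338x² − 2366x − 20280 = 0  ⟹  x² − 7x − 60 = 0
x = 12 or x = −5, giving (12, 5) and (−5, 12).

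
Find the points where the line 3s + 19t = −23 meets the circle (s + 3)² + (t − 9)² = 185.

Substitute t = (−23 − 3s)/19:
370s² + 3330s − 25900 = 0  ⟹  s² + 9s − 70 = 0
s = 5 or s = −14, giving (5, −2) and (−14, 1).

(−14, 1) and (5, −2)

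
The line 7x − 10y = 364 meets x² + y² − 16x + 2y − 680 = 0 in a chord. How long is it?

The distance from (8, −1) to the line is 298/√149, and r² = 745.
Chord = 2√(r² − d²) = 2·√(149) = 2√149.

2√149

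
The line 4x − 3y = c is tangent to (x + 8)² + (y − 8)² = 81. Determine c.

Tangency holds when the distance from the centre (−8, 8) to the line equals the radius 9:
|4·(−8) − 3·8 − c| / √25 = 9
|c − (−56)| = 9·5, so c = −11 or c = −101.

c = −101 or c = −11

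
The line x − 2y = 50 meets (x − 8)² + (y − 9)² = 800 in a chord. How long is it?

The distance from (8, 9) to the line is 60/√5, and r² = 800.
Chord = 2√(r² − d²) = 2·√(80) = 8√5.

8√5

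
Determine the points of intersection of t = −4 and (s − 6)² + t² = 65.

(−1, −4) and (13, −4)

Substitute t = −4:
s² − 12s − 13 = 0
s = 13 or s = −1, giving (13, −4) and (−1, −4).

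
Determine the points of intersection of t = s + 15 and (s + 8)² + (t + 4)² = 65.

Substitute t = s + 15:
2s² + 54s + 360 = 0  ⟹  s² + 27s + 180 = 0
s = −12 or s = −15, giving (−12, 3) and (−15, 0).

(−15, 0) and (−12, 3)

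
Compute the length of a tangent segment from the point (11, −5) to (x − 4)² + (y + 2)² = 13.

3√5

With centre O = (4, −2), |OP|² = 58 and r² = 13.
By the tangent–radius right angle, tangent length = √(|PO|² − r²) = √45 = 3√5.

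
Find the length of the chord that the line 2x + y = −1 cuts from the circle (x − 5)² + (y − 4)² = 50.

Centre (5, 4), r² = 50. Perpendicular distance d from centre to line = |15| / √5 = 15/√5.
Half the chord is √(r² − d²) = √(5), so the full chord is 2√5.

2√5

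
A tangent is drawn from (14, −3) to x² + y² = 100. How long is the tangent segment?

√105

With centre O = (0, 0), |OP|² = 205 and r² = 100.
The tangent meets the radius at right angles, so tangent² = |PO|² − r² = 205 − 100 = 105.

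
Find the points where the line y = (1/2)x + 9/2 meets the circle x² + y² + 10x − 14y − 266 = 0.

Substitute y = (9 + x)/2:
5x² + 30x − 1235 = 0  ⟹  x² + 6x − 247 = 0
x = 13 or x = −19, giving (13, 11) and (−19, −5).

(−19, −5) and (13, 11)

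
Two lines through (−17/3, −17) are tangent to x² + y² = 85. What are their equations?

Write the tangent as mx − y + (−17 − m·(−17/3)) = 0 and set its distance from the centre to √85:
(17/3m − (17))² = 85(m² + 1)
14m² + 51m − 54 = 0, so m = −9/2 or m = 6/7.
With m = −9/2: 9x + 2y = −85. With m = 6/7: 6x − 7y = 85.

9x + 2y = −85 and 6x − 7y = 85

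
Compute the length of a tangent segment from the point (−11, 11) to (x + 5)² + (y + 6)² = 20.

Centre (−5, −6), r² = 20. |PO|² = (−6)² + (17)² = 325.
By the tangent–radius right angle, tangent length = √(|PO|² − r²) = √305.

√305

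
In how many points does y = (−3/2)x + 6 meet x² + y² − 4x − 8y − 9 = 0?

2

Substituting the line into the circle gives 13x² − 40x − 84 = 0.
Δ = 1600 − (−4368) = 5968.
Two real roots: the line is a secant.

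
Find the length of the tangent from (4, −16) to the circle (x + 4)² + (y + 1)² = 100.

3√21

The centre is (−4, −1) and r = 10. The square of the distance from P to the centre is 64 + 225 = 289.
Power of the point: PT² = |PO|² − r² = 189, so PT = 3√21.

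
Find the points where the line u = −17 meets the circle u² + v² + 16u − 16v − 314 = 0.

The line gives u = −17. Substituting into the circle:
v² − 16v − 297 = 0
v = 27 or v = −11, giving (−17, 27) and (−17, −11).

(−17, −11) and (−17, 27)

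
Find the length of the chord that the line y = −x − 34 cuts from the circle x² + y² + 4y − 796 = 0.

24√2

Substitute y = −x − 34:
2x² + 64x + 224 = 0  ⟹  x² + 32x + 112 = 0
x = −4 or x = −28, giving (−4, −30) and (−28, −6).
|(−4, −30) − (−28, −6)| = √((24)² + (−24)²) = 24√2.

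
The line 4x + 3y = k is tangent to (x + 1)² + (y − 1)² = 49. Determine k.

k = −36 or k = 34

Tangency holds when the distance from the centre (−1, 1) to the line equals the radius 7:
|4·(−1) + 3·1 − k| / √25 = 7
|k − (−1)| = 7·5, so k = 34 or k = −36.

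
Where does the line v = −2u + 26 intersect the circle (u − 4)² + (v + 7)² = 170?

From the line, v = −2u + 26. Substituting:
5u² − 140u + 935 = 0  ⟹  u² − 28u + 187 = 0
u = 17 or u = 11, giving (17, −8) and (11, 4).

(11, 4) and (17, −8)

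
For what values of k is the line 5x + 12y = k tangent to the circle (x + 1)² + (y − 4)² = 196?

k = −139 or k = 225

Tangency holds when the distance from the centre (−1, 4) to the line equals the radius 14:
|5·(−1) + 12·4 − k| / √169 = 14
|k − (43)| = 14·13, so k = 225 or k = −139.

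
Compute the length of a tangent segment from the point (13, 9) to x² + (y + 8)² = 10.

The centre is (0, −8) and r = √10. The square of the distance from P to the centre is 169 + 289 = 458.
Power of the point: PT² = |PO|² − r² = 448, so PT = 8√7.

8√7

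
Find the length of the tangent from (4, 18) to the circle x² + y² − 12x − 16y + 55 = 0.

With centre O = (6, 8), |OP|² = 104 and r² = 45.
The tangent meets the radius at right angles, so tangent² = |PO|² − r² = 104 − 45 = 59.

√59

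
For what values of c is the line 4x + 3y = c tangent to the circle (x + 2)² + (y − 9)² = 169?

The line touches the circle iff its distance from (−2, 9) is 13:
|4·(−2) + 3·9 − c| / √25 = 13
|c − (19)| = 13·5, so c = 84 or c = −46.

c = −46 or c = 84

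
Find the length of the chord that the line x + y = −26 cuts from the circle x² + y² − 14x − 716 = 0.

21√2

Substitute y = −x − 26:
2x² + 38x − 40 = 0  ⟹  x² + 19x − 20 = 0
x = 1 or x = −20, giving (1, −27) and (−20, −6).
Chord length = distance between (1, −27) and (−20, −6) = √882 = 21√2.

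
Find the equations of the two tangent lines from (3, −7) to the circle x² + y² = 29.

Let a tangent through (3, −7) have slope m. Its distance from (0, 0) must equal √29:
[m·(−3) − (7)]² = 29(m² + 1)
10m² − 21m − 10 = 0, so m = −2/5 or m = 5/2.
With m = −2/5: 2x + 5y = −29. With m = 5/2: 5x − 2y = 29.

2x + 5y = −29 and 5x − 2y = 29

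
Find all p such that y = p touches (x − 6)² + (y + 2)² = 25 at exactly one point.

p = −7 or p = 3

The line touches the circle iff its distance from (6, −2) is 5:
|0·6 + 1·(−2) − p| / √1 = 5
|p − (−2)| = 5, so p = 3 or p = −7.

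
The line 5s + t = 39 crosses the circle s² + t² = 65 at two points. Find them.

(7, 4) and (8, −1)

Express t = −5s + 39 and substitute into the circle:
26s² − 390s + 1456 = 0  ⟹  s² − 15s + 56 = 0
s = 8 or s = 7, giving (8, −1) and (7, 4).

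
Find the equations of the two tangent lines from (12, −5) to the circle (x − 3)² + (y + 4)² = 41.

4x − 5y = 73 and 5x + 4y = 40

A line y − (−5) = m(x − (12)) is tangent when its distance from (3, −4) is √41:
(−9m − (1))² = 41(m² + 1)
20m² + 9m − 20 = 0, so m = 4/5 or m = −5/4.
With m = 4/5: 4x − 5y = 73. With m = −5/4: 5x + 4y = 40.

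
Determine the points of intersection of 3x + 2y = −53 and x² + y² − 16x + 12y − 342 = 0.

Express y = (−53 − 3x)/2 and substitute into the circle:
13x² + 182x + 169 = 0  ⟹  x² + 14x + 13 = 0
x = −1 or x = −13, giving (−1, −25) and (−13, −7).

(−13, −7) and (−1, −25)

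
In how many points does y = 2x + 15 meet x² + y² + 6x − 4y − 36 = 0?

Substituting the line into the circle gives 5x² + 58x + 129 = 0.
Discriminant = (58)² − 4·5·(129) = 784 > 0.
Two real roots: the line is a secant.

2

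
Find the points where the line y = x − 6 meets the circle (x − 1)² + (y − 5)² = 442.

Express y = x − 6 and substitute into the circle:
2x² − 24x − 320 = 0  ⟹  x² − 12x − 160 = 0
x = 20 or x = −8, giving (20, 14) and (−8, −14).

(−8, −14) and (20, 14)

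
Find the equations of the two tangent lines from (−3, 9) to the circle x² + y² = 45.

Write the tangent as mx − y + (9 − m·(−3)) = 0 and set its distance from the centre to 3√5:
[m·(3) − (−9)]² = 45(m² + 1)
2m² − 3m − 2 = 0, so m = −1/2 or m = 2.
With m = −1/2: x + 2y = 15. With m = 2: 2x − y = −15.

x + 2y = 15 and 2x − y = −15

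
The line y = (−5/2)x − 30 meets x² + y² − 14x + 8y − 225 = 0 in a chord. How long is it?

2√29

Express y = (−60 − 5x)/2 and substitute into the circle:
29x² + 464x + 1740 = 0  ⟹  x² + 16x + 60 = 0
x = −6 or x = −10, giving (−6, −15) and (−10, −5).
Chord length = distance between (−6, −15) and (−10, −5) = √116 = 2√29.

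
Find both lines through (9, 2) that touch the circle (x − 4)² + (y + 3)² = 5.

Let a tangent through (9, 2) have slope m. Its distance from (4, −3) must equal √5:
(−5m − (−5))² = 5(m² + 1)
2m² − 5m + 2 = 0, so m = 1/2 or m = 2.
With m = 1/2: x − 2y = 5. With m = 2: 2x − y = 16.

x − 2y = 5 and 2x − y = 16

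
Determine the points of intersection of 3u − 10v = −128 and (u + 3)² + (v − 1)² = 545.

Express v = (128 + 3u)/10 and substitute into the circle:
109u² + 1308u − 39676 = 0  ⟹  u² + 12u − 364 = 0
u = 14 or u = −26, giving (14, 17) and (−26, 5).

(−26, 5) and (14, 17)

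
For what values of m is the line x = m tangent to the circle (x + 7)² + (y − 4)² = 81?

m = −16 or m = 2

The line touches the circle iff its distance from (−7, 4) is 9:
|1·(−7) + 0·4 − m| / √1 = 9
|m − (−7)| = 9, so m = 2 or m = −16.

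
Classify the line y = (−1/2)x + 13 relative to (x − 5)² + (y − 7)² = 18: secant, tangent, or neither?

secant

d² = (1·5 + 2·7 − (26))²/5 = 49/5; r² = 18.
Since d² < r², the line cuts the circle twice.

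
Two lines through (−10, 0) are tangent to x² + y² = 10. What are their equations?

x + 3y = −10 and x − 3y = −10

A line y − (0) = m(x − (−10)) is tangent when its distance from (0, 0) is √10:
(10m − (0))² = 10(m² + 1)
9m² − 1 = 0, so m = −1/3 or m = 1/3.
With m = −1/3: x + 3y = −10. With m = 1/3: x − 3y = −10.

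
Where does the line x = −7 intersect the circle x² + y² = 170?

The line gives x = −7. Substituting into the circle:
y² − 121 = 0
y = 11 or y = −11, giving (−7, 11) and (−7, −11).

(−7, −11) and (−7, 11)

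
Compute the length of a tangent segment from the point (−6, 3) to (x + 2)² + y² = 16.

3

Centre (−2, 0), r² = 16. |PO|² = (−4)² + (3)² = 25.
Power of the point: PT² = |PO|² − r² = 9, so PT = 3.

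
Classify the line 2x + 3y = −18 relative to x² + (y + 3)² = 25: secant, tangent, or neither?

secant

Substituting the line into the circle gives 13x² + 36x − 144 = 0.
Discriminant = (36)² − 4·13·(−144) = 8784 > 0.
Two real roots: the line is a secant.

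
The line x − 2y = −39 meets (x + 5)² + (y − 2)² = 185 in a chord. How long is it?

2√5

Centre (−5, 2), r² = 185. Perpendicular distance d from centre to line = |30| / √5 = 30/√5.
Chord = 2√(r² − d²) = 2·√(5) = 2√5.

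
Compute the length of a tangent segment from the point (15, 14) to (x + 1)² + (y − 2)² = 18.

Centre (−1, 2), r² = 18. |PO|² = (16)² + (12)² = 400.
The tangent meets the radius at right angles, so tangent² = |PO|² − r² = 400 − 18 = 382.

√382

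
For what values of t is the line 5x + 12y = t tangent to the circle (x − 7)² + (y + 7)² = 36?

t = −127 or t = 29

Tangency holds when the distance from the centre (7, −7) to the line equals the radius 6:
|5·7 + 12·(−7) − t| / √169 = 6
|t − (−49)| = 6·13, so t = 29 or t = −127.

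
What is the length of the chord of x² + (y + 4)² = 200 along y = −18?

Substitute y = −18:
x² − 4 = 0
x = 2 or x = −2, giving (2, −18) and (−2, −18).
Chord length = distance between (2, −18) and (−2, −18) = √16 = 4.

4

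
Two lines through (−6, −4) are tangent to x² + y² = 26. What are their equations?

Write the tangent as mx − y + (−4 − m·(−6)) = 0 and set its distance from the centre to √26:
[m·(6) − (4)]² = 26(m² + 1)
5m² − 24m − 5 = 0, so m = 5 or m = −1/5.
With m = 5: 5x − y = −26. With m = −1/5: x + 5y = −26.

5x − y = −26 and x + 5y = −26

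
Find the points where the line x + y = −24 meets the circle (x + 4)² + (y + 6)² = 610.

(−27, 3) and (5, −29)

Express y = −x − 24 and substitute into the circle:
2x² + 44x − 270 = 0  ⟹  x² + 22x − 135 = 0
x = 5 or x = −27, giving (5, −29) and (−27, 3).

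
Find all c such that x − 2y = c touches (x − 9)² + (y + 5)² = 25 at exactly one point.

Tangency holds when the distance from the centre (9, −5) to the line equals the radius 5:
|1·9 − 2·(−5) − c| / √5 = 5
|c − (19)| = 5√5.

c = 19 ± 5√5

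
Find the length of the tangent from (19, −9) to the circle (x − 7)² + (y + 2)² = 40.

3√17

The centre is (7, −2) and r = 2√10. The square of the distance from P to the centre is 144 + 49 = 193.
The tangent meets the radius at right angles, so tangent² = |PO|² − r² = 193 − 40 = 153.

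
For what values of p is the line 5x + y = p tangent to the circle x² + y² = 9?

The line touches the circle iff its distance from (0, 0) is 3:
|5·0 + 1·0 − p| / √26 = 3
|p| = 3√26.

p = ±3√26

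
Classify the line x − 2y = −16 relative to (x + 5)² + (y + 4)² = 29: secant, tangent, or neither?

Substituting the line into the circle gives 5x² + 88x + 560 = 0.
Δ = 7744 − 11200 = −3456.
No real roots: the line does not meet the circle.

neither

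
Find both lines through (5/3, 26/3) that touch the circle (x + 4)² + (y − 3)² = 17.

A line y − (26/3) = m(x − (5/3)) is tangent when its distance from (−4, 3) is √17:
(−17/3m − (−17/3))² = 17(m² + 1)
4m² − 17m + 4 = 0, so m = 1/4 or m = 4.
Through (5/3, 26/3) these give x − 4y = −33 and 4x − y = −2.

x − 4y = −33 and 4x − y = −2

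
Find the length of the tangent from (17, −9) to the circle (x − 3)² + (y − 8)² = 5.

4√30

The centre is (3, 8) and r = √5. The square of the distance from P to the centre is 196 + 289 = 485.
By the tangent–radius right angle, tangent length = √(|PO|² − r²) = √480 = 4√30.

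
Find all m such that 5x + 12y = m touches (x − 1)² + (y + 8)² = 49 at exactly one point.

m = −182 or m = 0

For a tangent, require d(centre, line) = r = 7.
|5·1 + 12·(−8) − m| / √169 = 7
|m − (−91)| = 7·13, so m = 0 or m = −182.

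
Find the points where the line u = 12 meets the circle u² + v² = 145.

(12, −1) and (12, 1)

The line gives u = 12. Substituting into the circle:
v² − 1 = 0
v = 1 or v = −1, giving (12, 1) and (12, −1).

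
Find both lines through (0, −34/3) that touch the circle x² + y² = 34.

5x − 3y = 34 and 5x + 3y = −34

Write the tangent as mx − y + (−34/3 − m·(0)) = 0 and set its distance from the centre to √34:
(0m − (34/3))² = 34(m² + 1)
9m² − 25 = 0, so m = 5/3 or m = −5/3.
Through (0, −34/3) these give 5x − 3y = 34 and 5x + 3y = −34.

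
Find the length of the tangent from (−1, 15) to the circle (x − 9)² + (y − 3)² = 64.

Centre (9, 3), r² = 64. |PO|² = (−10)² + (12)² = 244.
By the tangent–radius right angle, tangent length = √(|PO|² − r²) = √180 = 6√5.

6√5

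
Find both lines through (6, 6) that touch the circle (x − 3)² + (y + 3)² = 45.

Let a tangent through (6, 6) have slope m. Its distance from (3, −3) must equal 3√5:
(−3m − (−9))² = 45(m² + 1)
2m² + 3m − 2 = 0, so m = 1/2 or m = −2.
Through (6, 6) these give x − 2y = −6 and 2x + y = 18.

x − 2y = −6 and 2x + y = 18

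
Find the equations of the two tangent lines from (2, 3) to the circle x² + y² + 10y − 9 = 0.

5x + 3y = 19 and 3x − 5y = −9

Let a tangent through (2, 3) have slope m. Its distance from (0, −5) must equal √34:
(−2m − (−8))² = 34(m² + 1)
15m² + 16m − 15 = 0, so m = −5/3 or m = 3/5.
With m = −5/3: 5x + 3y = 19. With m = 3/5: 3x − 5y = −9.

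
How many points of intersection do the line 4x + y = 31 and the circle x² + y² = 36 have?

Substituting the line into the circle gives 17x² − 248x + 925 = 0.
Discriminant = (−248)² − 4·17·(925) = −1396 < 0.
No real roots: the line does not meet the circle.

0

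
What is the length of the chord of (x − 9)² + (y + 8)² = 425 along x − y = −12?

Substitute y = x + 12:
2x² + 22x + 56 = 0  ⟹  x² + 11x + 28 = 0
x = −4 or x = −7, giving (−4, 8) and (−7, 5).
Chord length = distance between (−4, 8) and (−7, 5) = √18 = 3√2.

3√2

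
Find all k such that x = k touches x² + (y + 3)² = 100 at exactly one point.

k = −10 or k = 10

Tangency holds when the distance from the centre (0, −3) to the line equals the radius 10:
|1·0 + 0·(−3) − k| / √1 = 10
|k| = 10, so k = 10 or k = −10.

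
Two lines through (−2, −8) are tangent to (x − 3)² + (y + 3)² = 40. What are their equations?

3x + y = −14 and x + 3y = −26

Let a tangent through (−2, −8) have slope m. Its distance from (3, −3) must equal 2√10:
(5m − (5))² = 40(m² + 1)
3m² + 10m + 3 = 0, so m = −3 or m = −1/3.
Through (−2, −8) these give 3x + y = −14 and x + 3y = −26.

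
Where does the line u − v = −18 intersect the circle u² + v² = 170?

Express v = u + 18 and substitute into the circle:
2u² + 36u + 154 = 0  ⟹  u² + 18u + 77 = 0
u = −7 or u = −11, giving (−7, 11) and (−11, 7).

(−11, 7) and (−7, 11)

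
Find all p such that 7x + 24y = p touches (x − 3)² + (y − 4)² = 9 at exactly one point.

Tangency holds when the distance from the centre (3, 4) to the line equals the radius 3:
|7·3 + 24·4 − p| / √625 = 3
|p − (117)| = 3·25, so p = 192 or p = 42.

p = 42 or p = 192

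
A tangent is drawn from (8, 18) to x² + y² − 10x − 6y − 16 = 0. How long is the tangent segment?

2√46

With centre O = (5, 3), |OP|² = 234 and r² = 50.
The tangent meets the radius at right angles, so tangent² = |PO|² − r² = 234 − 50 = 184.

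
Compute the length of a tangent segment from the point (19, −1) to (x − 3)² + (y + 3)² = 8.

The centre is (3, −3) and r = 2√2. The square of the distance from P to the centre is 256 + 4 = 260.
The tangent meets the radius at right angles, so tangent² = |PO|² − r² = 260 − 8 = 252.

6√7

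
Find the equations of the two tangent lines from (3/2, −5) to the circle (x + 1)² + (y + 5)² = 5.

A line y − (−5) = m(x − (3/2)) is tangent when its distance from (−1, −5) is √5:
[m·(−5/2) − (0)]² = 5(m² + 1)
m² − 4 = 0, so m = 2 or m = −2.
Through (3/2, −5) these give 2x − y = 8 and 2x + y = −2.

2x − y = 8 and 2x + y = −2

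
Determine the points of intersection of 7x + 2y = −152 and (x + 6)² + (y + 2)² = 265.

Express y = (−152 − 7x)/2 and substitute into the circle:
53x² + 2120x + 20988 = 0  ⟹  x² + 40x + 396 = 0
x = −18 or x = −22, giving (−18, −13) and (−22, 1).

(−22, 1) and (−18, −13)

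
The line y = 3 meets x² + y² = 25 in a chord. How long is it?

The distance from (0, 0) to the line is 3, and r² = 25.
Half the chord is √(r² − d²) = √(16), so the full chord is 8.

8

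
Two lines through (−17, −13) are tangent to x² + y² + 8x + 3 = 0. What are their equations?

A line y − (−13) = m(x − (−17)) is tangent when its distance from (−4, 0) is √13:
[m·(13) − (13)]² = 13(m² + 1)
6m² − 13m + 6 = 0, so m = 3/2 or m = 2/3.
Through (−17, −13) these give 3x − 2y = −25 and 2x − 3y = 5.

3x − 2y = −25 and 2x − 3y = 5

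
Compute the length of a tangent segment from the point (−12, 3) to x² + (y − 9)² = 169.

√11

The centre is (0, 9) and r = 13. The square of the distance from P to the centre is 144 + 36 = 180.
By the tangent–radius right angle, tangent length = √(|PO|² − r²) = √11.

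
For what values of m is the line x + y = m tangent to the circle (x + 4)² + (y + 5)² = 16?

m = −9 ± 4√2

Tangency holds when the distance from the centre (−4, −5) to the line equals the radius 4:
|1·(−4) + 1·(−5) − m| / √2 = 4
|m − (−9)| = 4√2.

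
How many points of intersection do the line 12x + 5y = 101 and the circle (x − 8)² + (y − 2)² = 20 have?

d² = (12·8 + 5·2 − (101))²/169 = 25/169; r² = 20.
Since d² < r², the line cuts the circle twice.

2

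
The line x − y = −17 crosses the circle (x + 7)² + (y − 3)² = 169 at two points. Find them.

(−19, −2) and (−2, 15)

From the line, y = x + 17. Substituting:
2x² + 42x + 76 = 0  ⟹  x² + 21x + 38 = 0
x = −2 or x = −19, giving (−2, 15) and (−19, −2).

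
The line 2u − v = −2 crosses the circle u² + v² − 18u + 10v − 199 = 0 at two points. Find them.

Substitute v = 2u + 2:
5u² + 10u − 175 = 0  ⟹  u² + 2u − 35 = 0
u = 5 or u = −7, giving (5, 12) and (−7, −12).

(−7, −12) and (5, 12)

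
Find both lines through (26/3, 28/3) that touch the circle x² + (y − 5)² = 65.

4x + 7y = 100 and 8x − y = 60

A line y − (28/3) = m(x − (26/3)) is tangent when its distance from (0, 5) is √65:
[m·(−26/3) − (−13/3)]² = 65(m² + 1)
7m² − 52m − 32 = 0, so m = −4/7 or m = 8.
Through (26/3, 28/3) these give 4x + 7y = 100 and 8x − y = 60.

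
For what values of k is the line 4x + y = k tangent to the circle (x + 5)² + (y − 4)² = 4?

k = −16 ± 2√17

For a tangent, require d(centre, line) = r = 2.
|4·(−5) + 1·4 − k| / √17 = 2
|k − (−16)| = 2√17.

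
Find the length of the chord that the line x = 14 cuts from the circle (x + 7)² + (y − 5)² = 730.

The line gives x = 14. Substituting into the circle:
y² − 10y − 264 = 0
y = 22 or y = −12, giving (14, 22) and (14, −12).
|(14, 22) − (14, −12)| = √((0)² + (34)²) = 34.

34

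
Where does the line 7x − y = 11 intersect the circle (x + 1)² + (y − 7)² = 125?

Express y = 7x − 11 and substitute into the circle:
50x² − 250x + 200 = 0  ⟹  x² − 5x + 4 = 0
x = 4 or x = 1, giving (4, 17) and (1, −4).

(1, −4) and (4, 17)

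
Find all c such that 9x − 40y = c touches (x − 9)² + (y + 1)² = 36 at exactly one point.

The line touches the circle iff its distance from (9, −1) is 6:
|9·9 − 40·(−1) − c| / √1681 = 6
|c − (121)| = 6·41, so c = 367 or c = −125.

c = −125 or c = 367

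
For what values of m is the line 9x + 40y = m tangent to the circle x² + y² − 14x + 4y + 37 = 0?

Tangency holds when the distance from the centre (7, −2) to the line equals the radius 4:
|9·7 + 40·(−2) − m| / √1681 = 4
|m − (−17)| = 4·41, so m = 147 or m = −181.

m = −181 or m = 147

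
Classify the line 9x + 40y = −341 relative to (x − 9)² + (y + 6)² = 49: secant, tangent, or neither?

secant

Substituting the line into the circle gives 1681x² − 26982x + 61401 = 0.
Discriminant = (−26982)² − 4·1681·(61401) = 315168000 > 0.
Two real roots: the line is a secant.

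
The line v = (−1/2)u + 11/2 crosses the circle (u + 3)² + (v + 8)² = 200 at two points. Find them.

Substitute v = (11 − u)/2:
5u² − 30u − 35 = 0  ⟹  u² − 6u − 7 = 0
u = 7 or u = −1, giving (7, 2) and (−1, 6).

(−1, 6) and (7, 2)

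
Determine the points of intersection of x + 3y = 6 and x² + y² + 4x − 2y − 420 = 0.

Express y = (6 − x)/3 and substitute into the circle:
10x² + 30x − 3780 = 0  ⟹  x² + 3x − 378 = 0
x = 18 or x = −21, giving (18, −4) and (−21, 9).

(−21, 9) and (18, −4)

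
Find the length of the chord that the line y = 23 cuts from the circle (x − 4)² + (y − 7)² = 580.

36

From the line, y = 23. Substituting:
x² − 8x − 308 = 0
x = 22 or x = −14, giving (22, 23) and (−14, 23).
|(22, 23) − (−14, 23)| = √((36)² + (0)²) = 36.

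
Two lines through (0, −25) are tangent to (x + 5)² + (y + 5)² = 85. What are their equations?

9x − 2y = 50 and 7x + 6y = −150

Write the tangent as mx − y + (−25 − m·(0)) = 0 and set its distance from the centre to √85:
(−5m − (20))² = 85(m² + 1)
12m² − 40m − 63 = 0, so m = 9/2 or m = −7/6.
Through (0, −25) these give 9x − 2y = 50 and 7x + 6y = −150.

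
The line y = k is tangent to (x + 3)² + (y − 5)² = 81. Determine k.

For a tangent, require d(centre, line) = r = 9.
|0·(−3) + 1·5 − k| / √1 = 9
|k − (5)| = 9, so k = 14 or k = −4.

k = −4 or k = 14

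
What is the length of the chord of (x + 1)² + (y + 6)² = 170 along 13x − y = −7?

From the line, y = 13x + 7. Substituting:
170x² + 340x = 0  ⟹  x² + 2x = 0
x = 0 or x = −2, giving (0, 7) and (−2, −19).
|(0, 7) − (−2, −19)| = √((2)² + (26)²) = 2√170.

2√170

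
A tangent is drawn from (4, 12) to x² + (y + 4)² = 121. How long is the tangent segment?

√151

Centre (0, −4), r² = 121. |PO|² = (4)² + (16)² = 272.
By the tangent–radius right angle, tangent length = √(|PO|² − r²) = √151.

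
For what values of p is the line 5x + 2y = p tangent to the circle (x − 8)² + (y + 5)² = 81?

For a tangent, require d(centre, line) = r = 9.
|5·8 + 2·(−5) − p| / √29 = 9
|p − (30)| = 9√29.

p = 30 ± 9√29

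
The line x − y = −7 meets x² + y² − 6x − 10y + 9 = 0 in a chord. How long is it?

The distance from (3, 5) to the line is 5/√2, and r² = 25.
Chord = 2√(r² − d²) = 2·√(25/2) = 5√2.

5√2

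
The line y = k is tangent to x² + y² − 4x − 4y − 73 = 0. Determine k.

k = −7 or k = 11

For a tangent, require d(centre, line) = r = 9.
|0·2 + 1·2 − k| / √1 = 9
|k − (2)| = 9, so k = 11 or k = −7.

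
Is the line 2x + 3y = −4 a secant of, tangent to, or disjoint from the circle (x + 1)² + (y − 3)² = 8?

disjoint

Centre (−1, 3), r² = 8. Distance² from centre to line = (11)²/13 = 121/13.
Since d² > r², the line lies outside the circle.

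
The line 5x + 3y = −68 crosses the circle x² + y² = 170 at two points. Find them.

(−13, −1) and (−7, −11)

Substitute y = (−68 − 5x)/3:
34x² + 680x + 3094 = 0  ⟹  x² + 20x + 91 = 0
x = −7 or x = −13, giving (−7, −11) and (−13, −1).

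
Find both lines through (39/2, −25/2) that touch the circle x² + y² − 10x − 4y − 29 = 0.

7x + 3y = 99 and 3x + 7y = −29

Write the tangent as mx − y + (−25/2 − m·(39/2)) = 0 and set its distance from the centre to √58:
(−29/2m − (29/2))² = 58(m² + 1)
21m² + 58m + 21 = 0, so m = −7/3 or m = −3/7.
With m = −7/3: 7x + 3y = 99. With m = −3/7: 3x + 7y = −29.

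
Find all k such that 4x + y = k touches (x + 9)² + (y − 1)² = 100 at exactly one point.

For a tangent, require d(centre, line) = r = 10.
|4·(−9) + 1·1 − k| / √17 = 10
|k − (−35)| = 10√17.

k = −35 ± 10√17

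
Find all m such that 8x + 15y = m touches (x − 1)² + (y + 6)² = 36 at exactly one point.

m = −184 or m = 20

For a tangent, require d(centre, line) = r = 6.
|8·1 + 15·(−6) − m| / √289 = 6
|m − (−82)| = 6·17, so m = 20 or m = −184.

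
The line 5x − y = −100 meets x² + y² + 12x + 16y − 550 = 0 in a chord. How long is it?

8√26

From the line, y = 5x + 100. Substituting:
26x² + 1092x + 11050 = 0  ⟹  x² + 42x + 425 = 0
x = −17 or x = −25, giving (−17, 15) and (−25, −25).
Chord length = distance between (−17, 15) and (−25, −25) = √1664 = 8√26.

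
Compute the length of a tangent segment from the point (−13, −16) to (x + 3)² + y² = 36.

8√5

Centre (−3, 0), r² = 36. |PO|² = (−10)² + (−16)² = 356.
The tangent meets the radius at right angles, so tangent² = |PO|² − r² = 356 − 36 = 320.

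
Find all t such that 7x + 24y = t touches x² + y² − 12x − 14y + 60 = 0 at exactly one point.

Tangency holds when the distance from the centre (6, 7) to the line equals the radius 5:
|7·6 + 24·7 − t| / √625 = 5
|t − (210)| = 5·25, so t = 335 or t = 85.

t = 85 or t = 335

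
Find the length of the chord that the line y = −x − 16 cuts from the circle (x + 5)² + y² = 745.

37√2

The distance from (−5, 0) to the line is 11/√2, and r² = 745.
Chord = 2√(r² − d²) = 2·√(1369/2) = 37√2.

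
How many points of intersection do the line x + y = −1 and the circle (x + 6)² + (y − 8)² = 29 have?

2

d² = (1·(−6) + 1·8 − (−1))²/2 = 9/2; r² = 29.
Since d² < r², the line cuts the circle twice.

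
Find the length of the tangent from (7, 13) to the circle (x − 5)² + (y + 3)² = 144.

2√29

The centre is (5, −3) and r = 12. The square of the distance from P to the centre is 4 + 256 = 260.
By the tangent–radius right angle, tangent length = √(|PO|² − r²) = √116 = 2√29.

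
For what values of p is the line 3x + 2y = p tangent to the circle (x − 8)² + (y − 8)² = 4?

p = 40 ± 2√13

For a tangent, require d(centre, line) = r = 2.
|3·8 + 2·8 − p| / √13 = 2
|p − (40)| = 2√13.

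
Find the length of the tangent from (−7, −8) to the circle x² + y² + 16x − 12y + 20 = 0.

3√13

With centre O = (−8, 6), |OP|² = 197 and r² = 80.
The tangent meets the radius at right angles, so tangent² = |PO|² − r² = 197 − 80 = 117.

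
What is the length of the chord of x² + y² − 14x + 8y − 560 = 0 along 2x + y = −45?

4√5

Centre (7, −4), r² = 625. Perpendicular distance d from centre to line = |55| / √5 = 55/√5.
Chord = 2√(r² − d²) = 2·√(20) = 4√5.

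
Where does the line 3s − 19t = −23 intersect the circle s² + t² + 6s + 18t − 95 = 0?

From the line, t = (23 + 3s)/19. Substituting:
370s² + 3330s − 25900 = 0  ⟹  s² + 9s − 70 = 0
s = 5 or s = −14, giving (5, 2) and (−14, −1).

(−14, −1) and (5, 2)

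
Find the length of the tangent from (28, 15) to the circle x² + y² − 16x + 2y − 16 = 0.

With centre O = (8, −1), |OP|² = 656 and r² = 81.
The tangent meets the radius at right angles, so tangent² = |PO|² − r² = 656 − 81 = 575.

5√23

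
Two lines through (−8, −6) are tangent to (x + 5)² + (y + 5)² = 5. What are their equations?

A line y − (−6) = m(x − (−8)) is tangent when its distance from (−5, −5) is √5:
[m·(3) − (1)]² = 5(m² + 1)
2m² − 3m − 2 = 0, so m = 2 or m = −1/2.
With m = 2: 2x − y = −10. With m = −1/2: x + 2y = −20.

2x − y = −10 and x + 2y = −20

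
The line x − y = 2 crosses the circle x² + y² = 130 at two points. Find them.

(−7, −9) and (9, 7)

Substitute y = x − 2:
2x² − 4x − 126 = 0  ⟹  x² − 2x − 63 = 0
x = 9 or x = −7, giving (9, 7) and (−7, −9).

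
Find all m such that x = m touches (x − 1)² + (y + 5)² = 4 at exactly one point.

m = −1 or m = 3

Tangency holds when the distance from the centre (1, −5) to the line equals the radius 2:
|1·1 + 0·(−5) − m| / √1 = 2
|m − (1)| = 2, so m = 3 or m = −1.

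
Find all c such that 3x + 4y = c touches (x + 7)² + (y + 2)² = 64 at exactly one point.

Tangency holds when the distance from the centre (−7, −2) to the line equals the radius 8:
|3·(−7) + 4·(−2) − c| / √25 = 8
|c − (−29)| = 8·5, so c = 11 or c = −69.

c = −69 or c = 11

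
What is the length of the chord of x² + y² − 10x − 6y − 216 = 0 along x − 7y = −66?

Express y = (66 + x)/7 and substitute into the circle:
50x² − 400x − 9000 = 0  ⟹  x² − 8x − 180 = 0
x = 18 or x = −10, giving (18, 12) and (−10, 8).
Chord length = distance between (18, 12) and (−10, 8) = √800 = 20√2.

20√2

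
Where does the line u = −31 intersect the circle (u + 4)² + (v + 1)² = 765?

(−31, −7) and (−31, 5)

The line gives u = −31. Substituting into the circle:
v² + 2v − 35 = 0
v = 5 or v = −7, giving (−31, 5) and (−31, −7).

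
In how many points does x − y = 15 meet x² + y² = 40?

0

d² = (1·0 − 1·0 − (15))²/2 = 225/2; r² = 40.
Since d² > r², the line lies outside the circle.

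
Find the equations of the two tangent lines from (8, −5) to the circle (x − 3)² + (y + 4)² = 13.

3x + 2y = 14 and 2x − 3y = 31

A line y − (−5) = m(x − (8)) is tangent when its distance from (3, −4) is √13:
[m·(−5) − (1)]² = 13(m² + 1)
6m² + 5m − 6 = 0, so m = −3/2 or m = 2/3.
With m = −3/2: 3x + 2y = 14. With m = 2/3: 2x − 3y = 31.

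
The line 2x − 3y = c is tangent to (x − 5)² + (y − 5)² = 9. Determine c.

c = −5 ± 3√13

Tangency holds when the distance from the centre (5, 5) to the line equals the radius 3:
|2·5 − 3·5 − c| / √13 = 3
|c − (−5)| = 3√13.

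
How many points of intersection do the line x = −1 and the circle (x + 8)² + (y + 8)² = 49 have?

1

Substituting the line into the circle gives y² + 16y + 64 = 0.
Discriminant = (16)² − 4·1·(64) = 0.
A repeated root: the line is tangent.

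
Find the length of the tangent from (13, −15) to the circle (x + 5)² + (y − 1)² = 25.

√555

The centre is (−5, 1) and r = 5. The square of the distance from P to the centre is 324 + 256 = 580.
By the tangent–radius right angle, tangent length = √(|PO|² − r²) = √555.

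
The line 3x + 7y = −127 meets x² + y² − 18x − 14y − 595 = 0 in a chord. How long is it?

The distance from (9, 7) to the line is 203/√58, and r² = 725.
Half the chord is √(r² − d²) = √(29/2), so the full chord is √58.

√58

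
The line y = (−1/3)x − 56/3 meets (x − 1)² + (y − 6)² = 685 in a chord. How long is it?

7√10

Substitute y = (−56 − x)/3:
10x² + 130x − 680 = 0  ⟹  x² + 13x − 68 = 0
x = 4 or x = −17, giving (4, −20) and (−17, −13).
Chord length = distance between (4, −20) and (−17, −13) = √490 = 7√10.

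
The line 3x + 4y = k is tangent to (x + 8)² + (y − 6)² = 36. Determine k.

Tangency holds when the distance from the centre (−8, 6) to the line equals the radius 6:
|3·(−8) + 4·6 − k| / √25 = 6
|k| = 6·5, so k = 30 or k = −30.

k = −30 or k = 30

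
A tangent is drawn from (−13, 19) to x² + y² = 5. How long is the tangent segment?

5√21

With centre O = (0, 0), |OP|² = 530 and r² = 5.
By the tangent–radius right angle, tangent length = √(|PO|² − r²) = √525 = 5√21.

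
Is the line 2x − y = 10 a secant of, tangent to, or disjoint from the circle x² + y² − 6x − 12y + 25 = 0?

d² = (2·3 − 1·6 − (10))²/5 = 20; r² = 20.
Since d² = r², the line is tangent.

tangent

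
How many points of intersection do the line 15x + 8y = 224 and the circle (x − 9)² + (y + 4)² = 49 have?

Centre (9, −4), r² = 49. Distance² from centre to line = (−121)²/289 = 14641/289.
Since d² > r², the line lies outside the circle.

0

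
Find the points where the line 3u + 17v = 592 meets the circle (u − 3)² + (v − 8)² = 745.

(−1, 35) and (16, 32)

From the line, v = (592 − 3u)/17. Substituting:
298u² − 4470u − 4768 = 0  ⟹  u² − 15u − 16 = 0
u = 16 or u = −1, giving (16, 32) and (−1, 35).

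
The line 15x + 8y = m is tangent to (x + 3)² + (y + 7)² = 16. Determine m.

The line touches the circle iff its distance from (−3, −7) is 4:
|15·(−3) + 8·(−7) − m| / √289 = 4
|m − (−101)| = 4·17, so m = −33 or m = −169.

m = −169 or m = −33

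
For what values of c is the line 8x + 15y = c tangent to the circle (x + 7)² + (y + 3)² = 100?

c = −271 or c = 69

The line touches the circle iff its distance from (−7, −3) is 10:
|8·(−7) + 15·(−3) − c| / √289 = 10
|c − (−101)| = 10·17, so c = 69 or c = −271.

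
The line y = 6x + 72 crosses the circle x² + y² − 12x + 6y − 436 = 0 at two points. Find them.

(−14, −12) and (−10, 12)

Express y = 6x + 72 and substitute into the circle:
37x² + 888x + 5180 = 0  ⟹  x² + 24x + 140 = 0
x = −10 or x = −14, giving (−10, 12) and (−14, −12).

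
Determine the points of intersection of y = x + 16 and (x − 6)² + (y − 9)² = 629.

Express y = x + 16 and substitute into the circle:
2x² + 2x − 544 = 0  ⟹  x² + x − 272 = 0
x = 16 or x = −17, giving (16, 32) and (−17, −1).

(−17, −1) and (16, 32)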